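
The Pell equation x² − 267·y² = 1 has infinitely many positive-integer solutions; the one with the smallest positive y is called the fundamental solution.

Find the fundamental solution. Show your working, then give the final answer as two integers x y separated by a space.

2402 147

√267 = [16; 2,1,15,1,2,32, …], period ℓ=6 (even) → k=5
step 0: (16, 1)  from 16·(1,0) + (0,1)
…
step 4: (817, 50)  from 1·(768,47) + (49,3)
step 5: (2402, 147)  from 2·(817,50) + (768,47)
(x₁, y₁) = (2402, 147);  2402² − 267·147² = 1 ✓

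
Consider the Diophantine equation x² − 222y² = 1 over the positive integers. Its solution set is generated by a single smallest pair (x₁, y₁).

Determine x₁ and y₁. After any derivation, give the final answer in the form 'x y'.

149 10

[14; 1,8,1,28] for √222; ℓ=4 ⇒ convergent index 3
i=0: a=14 ⇒ p=14, q=1
i=1: a=1 ⇒ p=15, q=1
i=2: a=8 ⇒ p=134, q=9
i=3: a=1 ⇒ p=149, q=10
→ (149, 10).  Check: 149²=22201, 222·10²=22200, difference 1.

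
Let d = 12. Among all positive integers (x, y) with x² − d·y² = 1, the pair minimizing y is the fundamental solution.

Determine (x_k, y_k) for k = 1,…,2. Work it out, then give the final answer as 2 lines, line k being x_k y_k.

7 2
97 28

[3; 2,6] for √12; ℓ=2 ⇒ convergent index 1
a_0=3:  p_0=3·1+0=3,  q_0=3·0+1=1
a_1=2:  p_1=2·3+1=7,  q_1=2·1+0=2
fundamental: x₁=7, y₁=2  (since 49 − 12·4 = 1)
n=2: (7,2)∘(7,2) = (7·7+12·2·2, 7·2+2·7) = (97,28)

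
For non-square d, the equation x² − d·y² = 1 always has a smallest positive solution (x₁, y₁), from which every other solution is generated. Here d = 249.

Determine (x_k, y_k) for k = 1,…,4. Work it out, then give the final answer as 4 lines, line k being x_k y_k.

[15; 1,3,1,1,5,…,3,1,30] for √249; ℓ=16 ⇒ convergent index 15
i=0: a=15 ⇒ p=15, q=1
i=1: a=1 ⇒ p=16, q=1
i=2: a=3 ⇒ p=63, q=4
i=3: a=1 ⇒ p=79, q=5
…
i=6: a=1 ⇒ p=931, q=59
…
i=8: a=10 ⇒ p=36751, q=2329
…
i=10: a=1 ⇒ p=150586, q=9543
…
i=13: a=1 ⇒ p=1884116, q=119401
i=14: a=3 ⇒ p=6669699, q=422675
i=15: a=1 ⇒ p=8553815, q=542076
fundamental: x₁=8553815, y₁=542076  (since 73167751054225 − 249·293846389776 = 1)
k=2:  x_2 = 8553815·8553815+249·542076·542076 = 146335502108449,  y_2 = 8553815·542076+542076·8553815 = 9273635639880
k=3:  x_3 = 8553815·146335502108449+249·542076·9273635639880 = 2503453625935556812055,  y_3 = 8553815·9273635639880+542076·146335502108449 = 158649927281879742324
k=4:  x_4 = 8553815·2503453625935556812055+249·542076·158649927281879742324 = 42828158354663763449114371201,  y_4 = 8553815·158649927281879742324+542076·2503453625935556812055 = 2714124255465295062538692240

8553815 542076
146335502108449 9273635639880
2503453625935556812055 158649927281879742324
42828158354663763449114371201 2714124255465295062538692240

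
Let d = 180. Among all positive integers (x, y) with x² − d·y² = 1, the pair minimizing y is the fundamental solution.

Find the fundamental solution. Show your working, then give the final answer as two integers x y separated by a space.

√180 = [13; 2,2,2,26, …], period ℓ=4 (even) → k=3
a_0=13:  p_0=13·1+0=13,  q_0=13·0+1=1
a_1=2:  p_1=2·13+1=27,  q_1=2·1+0=2
a_2=2:  p_2=2·27+13=67,  q_2=2·2+1=5
a_3=2:  p_3=2·67+27=161,  q_3=2·5+2=12
→ (161, 12).  Check: 161²=25921, 180·12²=25920, difference 1.

161 12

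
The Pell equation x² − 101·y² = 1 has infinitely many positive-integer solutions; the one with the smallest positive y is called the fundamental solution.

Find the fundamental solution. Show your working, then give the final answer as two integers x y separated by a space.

√101 → a₀=10, period (20); ℓ=1 odd so k=1
step 0: (10, 1)  from 10·(1,0) + (0,1)
step 1: (201, 20)  from 20·(10,1) + (1,0)
(x₁, y₁) = (201, 20);  201² − 101·20² = 1 ✓

201 20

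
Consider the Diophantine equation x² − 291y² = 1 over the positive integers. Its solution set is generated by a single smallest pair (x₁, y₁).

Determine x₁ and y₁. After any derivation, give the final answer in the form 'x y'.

[17; 17,34] for √291; ℓ=2 ⇒ convergent index 1
k=0  a_k=17  p_k/q_k = 17/1
k=1  a_k=17  p_k/q_k = 290/17
→ (290, 17).  Check: 290²=84100, 291·17²=84099, difference 1.

290 17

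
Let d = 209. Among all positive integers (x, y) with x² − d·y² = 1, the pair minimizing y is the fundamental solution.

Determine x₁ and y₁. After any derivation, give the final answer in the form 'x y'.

46551 3220

[14; 2,5,3,2,3,5,2,28] for √209; ℓ=8 ⇒ convergent index 7
a_0=14:  p_0=14·1+0=14,  q_0=14·0+1=1
a_1=2:  p_1=2·14+1=29,  q_1=2·1+0=2
…
a_3=3:  p_3=3·159+29=506,  q_3=3·11+2=35
a_4=2:  p_4=2·506+159=1171,  q_4=2·35+11=81
a_5=3:  p_5=3·1171+506=4019,  q_5=3·81+35=278
a_6=5:  p_6=5·4019+1171=21266,  q_6=5·278+81=1471
a_7=2:  p_7=2·21266+4019=46551,  q_7=2·1471+278=3220
(x₁, y₁) = (46551, 3220);  46551² − 209·3220² = 1 ✓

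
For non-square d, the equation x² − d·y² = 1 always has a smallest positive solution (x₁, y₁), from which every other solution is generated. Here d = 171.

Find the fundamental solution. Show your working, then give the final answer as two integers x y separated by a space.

d=171: √d = [13; 13,26] (ℓ=2, even), read p_1/q_1
step 0: (13, 1)  from 13·(1,0) + (0,1)
step 1: (170, 13)  from 13·(13,1) + (1,0)
(x₁, y₁) = (170, 13);  170² − 171·13² = 1 ✓

170 13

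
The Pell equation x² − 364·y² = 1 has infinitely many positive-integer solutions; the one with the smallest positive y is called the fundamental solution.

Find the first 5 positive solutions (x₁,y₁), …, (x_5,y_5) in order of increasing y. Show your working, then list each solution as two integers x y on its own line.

[19; 12,1,2,3,1,8,1,3,2,1,12,38] for √364; ℓ=12 ⇒ convergent index 11
step 0: (19, 1)  from 19·(1,0) + (0,1)
…
step 2: (248, 13)  from 1·(229,12) + (19,1)
…
step 7: (30755, 1612)  from 1·(27607,1447) + (3148,165)
…
step 10: (390371, 20461)  from 1·(270499,14178) + (119872,6283)
step 11: (4954951, 259710)  from 12·(390371,20461) + (270499,14178)
→ (4954951, 259710).  Check: 4954951²=24551539412401, 364·259710²=24551539412400, difference 1.
k=2:  x_2 = 4954951·4954951+364·259710·259710 = 49103078824801,  y_2 = 4954951·259710+259710·4954951 = 2573700648420
k=3:  x_3 = 4954951·49103078824801+364·259710·2573700648420 = 486606699052048124551,  y_3 = 4954951·2573700648420+259710·49103078824801 = 25505121203178395130
k=4:  x_4 = 4954951·486606699052048124551+364·259710·25505121203178395130 = 4822224700149240710505379201,  y_4 = 4954951·25505121203178395130+259710·486606699052048124551 = 252753251621617410554928840
k=5:  x_5 = 4954951·4822224700149240710505379201+364·259710·252753251621617410554928840 = 47787774200457874208819626306623751,  y_5 = 4954951·252753251621617410554928840+259710·4822224700149240710505379201 = 2504759953751544114971907242978550

4954951 259710
49103078824801 2573700648420
486606699052048124551 25505121203178395130
4822224700149240710505379201 252753251621617410554928840
47787774200457874208819626306623751 2504759953751544114971907242978550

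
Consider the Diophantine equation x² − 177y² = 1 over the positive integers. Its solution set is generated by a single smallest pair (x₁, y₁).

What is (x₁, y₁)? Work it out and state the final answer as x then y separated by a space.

62423 4692

√177 = [13; 3,3,2,8,2,3,3,26, …], period ℓ=8 (even) → k=7
k=0  a_k=13  p_k/q_k = 13/1
…
k=2  a_k=3  p_k/q_k = 133/10
k=3  a_k=2  p_k/q_k = 306/23
…
k=5  a_k=2  p_k/q_k = 5468/411
k=6  a_k=3  p_k/q_k = 18985/1427
k=7  a_k=3  p_k/q_k = 62423/4692
→ (62423, 4692).  Check: 62423²=3896630929, 177·4692²=3896630928, difference 1.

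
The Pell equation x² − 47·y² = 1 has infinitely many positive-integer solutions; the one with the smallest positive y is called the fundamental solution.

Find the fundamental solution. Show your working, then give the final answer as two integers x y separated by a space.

d=47: √d = [6; 1,5,1,12] (ℓ=4, even), read p_3/q_3
i=0: a=6 ⇒ p=6, q=1
i=1: a=1 ⇒ p=7, q=1
i=2: a=5 ⇒ p=41, q=6
i=3: a=1 ⇒ p=48, q=7
fundamental: x₁=48, y₁=7  (since 2304 − 47·49 = 1)

48 7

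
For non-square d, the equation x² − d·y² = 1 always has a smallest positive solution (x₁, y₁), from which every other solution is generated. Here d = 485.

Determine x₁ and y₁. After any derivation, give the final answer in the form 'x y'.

969 44

√485 = [22; 44, …], period ℓ=1 (odd) → k=1
i=0: a=22 ⇒ p=22, q=1
i=1: a=44 ⇒ p=969, q=44
fundamental: x₁=969, y₁=44  (since 938961 − 485·1936 = 1)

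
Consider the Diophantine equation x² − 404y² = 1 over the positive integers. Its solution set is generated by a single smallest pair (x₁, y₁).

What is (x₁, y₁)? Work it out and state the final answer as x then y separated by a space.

201 10

d=404: √d = [20; 10,40] (ℓ=2, even), read p_1/q_1
i=0: a=20 ⇒ p=20, q=1
i=1: a=10 ⇒ p=201, q=10
fundamental: x₁=201, y₁=10  (since 40401 − 404·100 = 1)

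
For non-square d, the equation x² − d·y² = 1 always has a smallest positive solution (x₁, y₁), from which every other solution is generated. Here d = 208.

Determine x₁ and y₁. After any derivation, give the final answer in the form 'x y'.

649 45

[14; 2,2,1,2,2,28] for √208; ℓ=6 ⇒ convergent index 5
step 0: (14, 1)  from 14·(1,0) + (0,1)
step 1: (29, 2)  from 2·(14,1) + (1,0)
step 2: (72, 5)  from 2·(29,2) + (14,1)
…
step 4: (274, 19)  from 2·(101,7) + (72,5)
step 5: (649, 45)  from 2·(274,19) + (101,7)
(x₁, y₁) = (649, 45);  649² − 208·45² = 1 ✓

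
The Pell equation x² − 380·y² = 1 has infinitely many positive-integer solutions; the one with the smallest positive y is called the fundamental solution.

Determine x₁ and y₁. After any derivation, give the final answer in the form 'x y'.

39 2

d=380: √d = [19; 2,38] (ℓ=2, even), read p_1/q_1
k=0  a_k=19  p_k/q_k = 19/1
k=1  a_k=2  p_k/q_k = 39/2
(x₁, y₁) = (39, 2);  39² − 380·2² = 1 ✓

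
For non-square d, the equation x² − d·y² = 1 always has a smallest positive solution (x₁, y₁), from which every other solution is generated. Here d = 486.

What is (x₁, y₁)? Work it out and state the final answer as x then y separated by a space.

485 22

d=486: √d = [22; 22,44] (ℓ=2, even), read p_1/q_1
step 0: (22, 1)  from 22·(1,0) + (0,1)
step 1: (485, 22)  from 22·(22,1) + (1,0)
(x₁, y₁) = (485, 22);  485² − 486·22² = 1 ✓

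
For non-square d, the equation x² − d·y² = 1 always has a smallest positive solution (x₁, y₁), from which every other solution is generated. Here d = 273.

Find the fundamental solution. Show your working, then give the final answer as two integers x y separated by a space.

727 44

√273 → a₀=16, period (1,1,10,1,1,32); ℓ=6 even so k=5
i=0: a=16 ⇒ p=16, q=1
…
i=4: a=1 ⇒ p=380, q=23
i=5: a=1 ⇒ p=727, q=44
(x₁, y₁) = (727, 44);  727² − 273·44² = 1 ✓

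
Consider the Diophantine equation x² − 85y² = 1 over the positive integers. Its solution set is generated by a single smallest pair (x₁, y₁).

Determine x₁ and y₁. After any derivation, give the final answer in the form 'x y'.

√85 = [9; 4,1,1,4,18, …], period ℓ=5 (odd) → k=9
k=0  a_k=9  p_k/q_k = 9/1
k=1  a_k=4  p_k/q_k = 37/4
k=2  a_k=1  p_k/q_k = 46/5
k=3  a_k=1  p_k/q_k = 83/9
k=4  a_k=4  p_k/q_k = 378/41
k=5  a_k=18  p_k/q_k = 6887/747
k=6  a_k=4  p_k/q_k = 27926/3029
k=7  a_k=1  p_k/q_k = 34813/3776
k=8  a_k=1  p_k/q_k = 62739/6805
k=9  a_k=4  p_k/q_k = 285769/30996
fundamental: x₁=285769, y₁=30996  (since 81663921361 − 85·960752016 = 1)

285769 30996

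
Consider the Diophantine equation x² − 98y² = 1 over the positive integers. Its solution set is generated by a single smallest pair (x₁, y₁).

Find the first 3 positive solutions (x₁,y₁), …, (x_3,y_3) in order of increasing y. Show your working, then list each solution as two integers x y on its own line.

d=98: √d = [9; 1,8,1,18] (ℓ=4, even), read p_3/q_3
step 0: (9, 1)  from 9·(1,0) + (0,1)
…
step 2: (89, 9)  from 8·(10,1) + (9,1)
step 3: (99, 10)  from 1·(89,9) + (10,1)
(x₁, y₁) = (99, 10);  99² − 98·10² = 1 ✓
(99+10√98)^2 = 19601 + 1980√98
(99+10√98)^3 = 3880899 + 392030√98

99 10
19601 1980
3880899 392030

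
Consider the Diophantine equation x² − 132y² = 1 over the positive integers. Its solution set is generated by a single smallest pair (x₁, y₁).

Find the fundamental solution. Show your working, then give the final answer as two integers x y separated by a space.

23 2

√132 = [11; 2,22, …], period ℓ=2 (even) → k=1
i=0: a=11 ⇒ p=11, q=1
i=1: a=2 ⇒ p=23, q=2
(x₁, y₁) = (23, 2);  23² − 132·2² = 1 ✓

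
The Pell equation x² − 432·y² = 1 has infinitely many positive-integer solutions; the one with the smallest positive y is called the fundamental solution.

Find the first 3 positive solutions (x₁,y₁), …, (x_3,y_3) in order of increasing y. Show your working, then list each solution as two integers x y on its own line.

d=432: √d = [20; 1,3,1,1,1,3,1,40] (ℓ=8, even), read p_7/q_7
step 0: (20, 1)  from 20·(1,0) + (0,1)
…
step 6: (1060, 51)  from 3·(291,14) + (187,9)
step 7: (1351, 65)  from 1·(1060,51) + (291,14)
fundamental: x₁=1351, y₁=65  (since 1825201 − 432·4225 = 1)
(1351+65√432)^2 = 3650401 + 175630√432
(1351+65√432)^3 = 9863382151 + 474552195√432

1351 65
3650401 175630
9863382151 474552195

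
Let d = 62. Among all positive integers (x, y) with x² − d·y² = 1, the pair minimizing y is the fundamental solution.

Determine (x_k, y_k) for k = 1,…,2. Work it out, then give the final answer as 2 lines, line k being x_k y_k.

√62 → a₀=7, period (1,6,1,14); ℓ=4 even so k=3
k=0  a_k=7  p_k/q_k = 7/1
k=1  a_k=1  p_k/q_k = 8/1
k=2  a_k=6  p_k/q_k = 55/7
k=3  a_k=1  p_k/q_k = 63/8
→ (63, 8).  Check: 63²=3969, 62·8²=3968, difference 1.
k=2:  x_2 = 63·63+62·8·8 = 7937,  y_2 = 63·8+8·63 = 1008

63 8
7937 1008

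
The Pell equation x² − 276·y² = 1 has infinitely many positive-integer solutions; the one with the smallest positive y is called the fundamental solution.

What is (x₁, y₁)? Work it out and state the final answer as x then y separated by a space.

7775 468

√276 = [16; 1,1,1,1,2,2,2,1,1,1,1,32, …], period ℓ=12 (even) → k=11
step 0: (16, 1)  from 16·(1,0) + (0,1)
step 1: (17, 1)  from 1·(16,1) + (1,0)
step 2: (33, 2)  from 1·(17,1) + (16,1)
step 3: (50, 3)  from 1·(33,2) + (17,1)
…
step 5: (216, 13)  from 2·(83,5) + (50,3)
step 6: (515, 31)  from 2·(216,13) + (83,5)
…
step 8: (1761, 106)  from 1·(1246,75) + (515,31)
…
step 10: (4768, 287)  from 1·(3007,181) + (1761,106)
step 11: (7775, 468)  from 1·(4768,287) + (3007,181)
→ (7775, 468).  Check: 7775²=60450625, 276·468²=60450624, difference 1.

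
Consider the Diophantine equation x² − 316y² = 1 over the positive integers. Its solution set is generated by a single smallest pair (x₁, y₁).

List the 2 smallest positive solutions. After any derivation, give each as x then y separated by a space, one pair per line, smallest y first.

√316 → a₀=17, period (1,3,2,8,2,3,1,34); ℓ=8 even so k=7
a_0=17:  p_0=17·1+0=17,  q_0=17·0+1=1
…
a_2=3:  p_2=3·18+17=71,  q_2=3·1+1=4
a_3=2:  p_3=2·71+18=160,  q_3=2·4+1=9
…
a_5=2:  p_5=2·1351+160=2862,  q_5=2·76+9=161
a_6=3:  p_6=3·2862+1351=9937,  q_6=3·161+76=559
a_7=1:  p_7=1·9937+2862=12799,  q_7=1·559+161=720
fundamental: x₁=12799, y₁=720  (since 163814401 − 316·518400 = 1)
k=2:  x_2 = 12799·12799+316·720·720 = 327628801,  y_2 = 12799·720+720·12799 = 18430560

12799 720
327628801 18430560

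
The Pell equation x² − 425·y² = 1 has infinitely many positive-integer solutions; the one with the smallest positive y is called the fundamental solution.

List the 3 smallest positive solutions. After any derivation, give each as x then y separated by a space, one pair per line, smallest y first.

143649 6968
41270070401 2001892464
11856808685922849 575139701115304

d=425: √d = [20; 1,1,1,1,1,1,40] (ℓ=7, odd), read p_13/q_13
k=0  a_k=20  p_k/q_k = 20/1
k=1  a_k=1  p_k/q_k = 21/1
k=2  a_k=1  p_k/q_k = 41/2
k=3  a_k=1  p_k/q_k = 62/3
…
k=9  a_k=1  p_k/q_k = 22038/1069
k=10  a_k=1  p_k/q_k = 33191/1610
k=11  a_k=1  p_k/q_k = 55229/2679
k=12  a_k=1  p_k/q_k = 88420/4289
k=13  a_k=1  p_k/q_k = 143649/6968
→ (143649, 6968).  Check: 143649²=20635035201, 425·6968²=20635035200, difference 1.
n=2: (143649,6968)∘(143649,6968) = (143649·143649+425·6968·6968, 143649·6968+6968·143649) = (41270070401,2001892464)
n=3: (41270070401,2001892464)∘(143649,6968) = (143649·41270070401+425·6968·2001892464, 143649·2001892464+6968·41270070401) = (11856808685922849,575139701115304)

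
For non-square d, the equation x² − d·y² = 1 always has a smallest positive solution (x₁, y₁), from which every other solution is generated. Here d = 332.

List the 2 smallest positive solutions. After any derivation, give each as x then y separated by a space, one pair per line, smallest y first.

[18; 4,1,1,8,1,1,4,36] for √332; ℓ=8 ⇒ convergent index 7
a_0=18:  p_0=18·1+0=18,  q_0=18·0+1=1
a_1=4:  p_1=4·18+1=73,  q_1=4·1+0=4
a_2=1:  p_2=1·73+18=91,  q_2=1·4+1=5
…
a_4=8:  p_4=8·164+91=1403,  q_4=8·9+5=77
a_5=1:  p_5=1·1403+164=1567,  q_5=1·77+9=86
a_6=1:  p_6=1·1567+1403=2970,  q_6=1·86+77=163
a_7=4:  p_7=4·2970+1567=13447,  q_7=4·163+86=738
fundamental: x₁=13447, y₁=738  (since 180821809 − 332·544644 = 1)
n=2: (13447,738)∘(13447,738) = (13447·13447+332·738·738, 13447·738+738·13447) = (361643617,19847772)

13447 738
361643617 19847772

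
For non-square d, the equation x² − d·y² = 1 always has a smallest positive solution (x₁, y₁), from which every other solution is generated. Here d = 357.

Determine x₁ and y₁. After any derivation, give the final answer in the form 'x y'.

[18; 1,8,2,8,1,36] for √357; ℓ=6 ⇒ convergent index 5
i=0: a=18 ⇒ p=18, q=1
…
i=2: a=8 ⇒ p=170, q=9
i=3: a=2 ⇒ p=359, q=19
i=4: a=8 ⇒ p=3042, q=161
i=5: a=1 ⇒ p=3401, q=180
→ (3401, 180).  Check: 3401²=11566801, 357·180²=11566800, difference 1.

3401 180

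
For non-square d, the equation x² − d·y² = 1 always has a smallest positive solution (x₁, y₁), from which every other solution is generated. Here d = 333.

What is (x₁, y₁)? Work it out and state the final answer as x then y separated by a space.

73 4

√333 → a₀=18, period (4,36); ℓ=2 even so k=1
step 0: (18, 1)  from 18·(1,0) + (0,1)
step 1: (73, 4)  from 4·(18,1) + (1,0)
→ (73, 4).  Check: 73²=5329, 333·4²=5328, difference 1.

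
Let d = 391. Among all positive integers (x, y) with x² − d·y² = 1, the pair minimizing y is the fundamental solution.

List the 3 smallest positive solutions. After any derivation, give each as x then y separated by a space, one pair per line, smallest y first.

7338680 371133
107712448284799 5447252648880
1580934379957370111960 79951288138564985667

√391 = [19; 1,3,2,2,1,…,3,1,38, …], period ℓ=16 (even) → k=15
k=0  a_k=19  p_k/q_k = 19/1
…
k=2  a_k=3  p_k/q_k = 79/4
k=3  a_k=2  p_k/q_k = 178/9
…
k=6  a_k=1  p_k/q_k = 1048/53
…
k=8  a_k=19  p_k/q_k = 52519/2656
k=9  a_k=2  p_k/q_k = 107747/5449
k=10  a_k=1  p_k/q_k = 160266/8105
…
k=13  a_k=2  p_k/q_k = 1660597/83980
k=14  a_k=3  p_k/q_k = 5678083/287153
k=15  a_k=1  p_k/q_k = 7338680/371133
→ (7338680, 371133).  Check: 7338680²=53856224142400, 391·371133²=53856224142399, difference 1.
(7338680+371133√391)^2 = 107712448284799 + 5447252648880√391
(7338680+371133√391)^3 = 1580934379957370111960 + 79951288138564985667√391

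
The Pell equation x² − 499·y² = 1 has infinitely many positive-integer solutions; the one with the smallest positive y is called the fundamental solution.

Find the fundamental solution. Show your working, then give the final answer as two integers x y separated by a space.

√499 = [22; 2,1,21,1,2,44, …], period ℓ=6 (even) → k=5
i=0: a=22 ⇒ p=22, q=1
i=1: a=2 ⇒ p=45, q=2
i=2: a=1 ⇒ p=67, q=3
i=3: a=21 ⇒ p=1452, q=65
i=4: a=1 ⇒ p=1519, q=68
i=5: a=2 ⇒ p=4490, q=201
(x₁, y₁) = (4490, 201);  4490² − 499·201² = 1 ✓

4490 201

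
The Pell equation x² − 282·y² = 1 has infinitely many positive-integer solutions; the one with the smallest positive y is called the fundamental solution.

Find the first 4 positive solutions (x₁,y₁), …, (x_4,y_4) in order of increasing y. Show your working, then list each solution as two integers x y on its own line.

[16; 1,3,1,4,1,3,1,32] for √282; ℓ=8 ⇒ convergent index 7
k=0  a_k=16  p_k/q_k = 16/1
k=1  a_k=1  p_k/q_k = 17/1
k=2  a_k=3  p_k/q_k = 67/4
k=3  a_k=1  p_k/q_k = 84/5
k=4  a_k=4  p_k/q_k = 403/24
k=5  a_k=1  p_k/q_k = 487/29
k=6  a_k=3  p_k/q_k = 1864/111
k=7  a_k=1  p_k/q_k = 2351/140
fundamental: x₁=2351, y₁=140  (since 5527201 − 282·19600 = 1)
(x_2, y_2) = (2351·2351 + 282·140·140, 2351·140 + 140·2351) = (11054401, 658280)
(x_3, y_3) = (2351·11054401 + 282·140·658280, 2351·658280 + 140·11054401) = (51977791151, 3095232420)
(x_4, y_4) = (2351·51977791151 + 282·140·3095232420, 2351·3095232420 + 140·51977791151) = (244399562937601, 14553782180560)

2351 140
11054401 658280
51977791151 3095232420
244399562937601 14553782180560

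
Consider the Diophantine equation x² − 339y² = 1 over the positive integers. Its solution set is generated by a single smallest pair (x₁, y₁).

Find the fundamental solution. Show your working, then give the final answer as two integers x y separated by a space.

d=339: √d = [18; 2,2,2,1,17,1,2,2,2,36] (ℓ=10, even), read p_9/q_9
k=0  a_k=18  p_k/q_k = 18/1
…
k=3  a_k=2  p_k/q_k = 221/12
k=4  a_k=1  p_k/q_k = 313/17
…
k=7  a_k=2  p_k/q_k = 17252/937
k=8  a_k=2  p_k/q_k = 40359/2192
k=9  a_k=2  p_k/q_k = 97970/5321
(x₁, y₁) = (97970, 5321);  97970² − 339·5321² = 1 ✓

97970 5321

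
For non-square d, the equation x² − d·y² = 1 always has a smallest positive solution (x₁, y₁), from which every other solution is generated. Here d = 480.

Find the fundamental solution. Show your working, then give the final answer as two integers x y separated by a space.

241 11

√480 = [21; 1,9,1,42, …], period ℓ=4 (even) → k=3
k=0  a_k=21  p_k/q_k = 21/1
k=1  a_k=1  p_k/q_k = 22/1
k=2  a_k=9  p_k/q_k = 219/10
k=3  a_k=1  p_k/q_k = 241/11
→ (241, 11).  Check: 241²=58081, 480·11²=58080, difference 1.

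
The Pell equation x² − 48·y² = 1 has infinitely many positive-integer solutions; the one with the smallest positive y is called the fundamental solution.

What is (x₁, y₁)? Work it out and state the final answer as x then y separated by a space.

d=48: √d = [6; 1,12] (ℓ=2, even), read p_1/q_1
i=0: a=6 ⇒ p=6, q=1
i=1: a=1 ⇒ p=7, q=1
fundamental: x₁=7, y₁=1  (since 49 − 48·1 = 1)

7 1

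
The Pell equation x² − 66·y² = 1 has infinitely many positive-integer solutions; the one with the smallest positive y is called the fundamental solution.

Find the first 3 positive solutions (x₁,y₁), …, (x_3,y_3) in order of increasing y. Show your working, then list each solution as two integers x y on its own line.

65 8
8449 1040
1098305 135192

d=66: √d = [8; 8,16] (ℓ=2, even), read p_1/q_1
k=0  a_k=8  p_k/q_k = 8/1
k=1  a_k=8  p_k/q_k = 65/8
(x₁, y₁) = (65, 8);  65² − 66·8² = 1 ✓
(x_2, y_2) = (65·65 + 66·8·8, 65·8 + 8·65) = (8449, 1040)
(x_3, y_3) = (65·8449 + 66·8·1040, 65·1040 + 8·8449) = (1098305, 135192)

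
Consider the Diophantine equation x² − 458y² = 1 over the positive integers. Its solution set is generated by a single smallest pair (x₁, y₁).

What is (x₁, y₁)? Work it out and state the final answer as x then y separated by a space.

√458 → a₀=21, period (2,2,42); ℓ=3 odd so k=5
a_0=21:  p_0=21·1+0=21,  q_0=21·0+1=1
a_1=2:  p_1=2·21+1=43,  q_1=2·1+0=2
a_2=2:  p_2=2·43+21=107,  q_2=2·2+1=5
a_3=42:  p_3=42·107+43=4537,  q_3=42·5+2=212
a_4=2:  p_4=2·4537+107=9181,  q_4=2·212+5=429
a_5=2:  p_5=2·9181+4537=22899,  q_5=2·429+212=1070
→ (22899, 1070).  Check: 22899²=524364201, 458·1070²=524364200, difference 1.

22899 1070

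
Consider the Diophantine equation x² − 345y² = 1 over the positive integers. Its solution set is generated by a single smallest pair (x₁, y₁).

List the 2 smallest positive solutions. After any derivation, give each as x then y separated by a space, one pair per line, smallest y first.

√345 → a₀=18, period (1,1,2,1,6,1,2,1,1,36); ℓ=10 even so k=9
k=0  a_k=18  p_k/q_k = 18/1
…
k=2  a_k=1  p_k/q_k = 37/2
k=3  a_k=2  p_k/q_k = 93/5
…
k=6  a_k=1  p_k/q_k = 1003/54
…
k=8  a_k=1  p_k/q_k = 3882/209
k=9  a_k=1  p_k/q_k = 6761/364
fundamental: x₁=6761, y₁=364  (since 45711121 − 345·132496 = 1)
(6761+364√345)^2 = 91422241 + 4922008√345

6761 364
91422241 4922008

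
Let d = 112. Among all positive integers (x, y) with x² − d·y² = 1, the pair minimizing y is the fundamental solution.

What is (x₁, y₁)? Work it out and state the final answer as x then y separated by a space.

√112 = [10; 1,1,2,1,1,20, …], period ℓ=6 (even) → k=5
step 0: (10, 1)  from 10·(1,0) + (0,1)
…
step 2: (21, 2)  from 1·(11,1) + (10,1)
step 3: (53, 5)  from 2·(21,2) + (11,1)
step 4: (74, 7)  from 1·(53,5) + (21,2)
step 5: (127, 12)  from 1·(74,7) + (53,5)
fundamental: x₁=127, y₁=12  (since 16129 − 112·144 = 1)

127 12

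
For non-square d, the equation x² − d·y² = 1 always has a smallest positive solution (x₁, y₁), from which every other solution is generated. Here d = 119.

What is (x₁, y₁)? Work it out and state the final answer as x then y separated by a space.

[10; 1,9,1,20] for √119; ℓ=4 ⇒ convergent index 3
a_0=10:  p_0=10·1+0=10,  q_0=10·0+1=1
a_1=1:  p_1=1·10+1=11,  q_1=1·1+0=1
a_2=9:  p_2=9·11+10=109,  q_2=9·1+1=10
a_3=1:  p_3=1·109+11=120,  q_3=1·10+1=11
→ (120, 11).  Check: 120²=14400, 119·11²=14399, difference 1.

120 11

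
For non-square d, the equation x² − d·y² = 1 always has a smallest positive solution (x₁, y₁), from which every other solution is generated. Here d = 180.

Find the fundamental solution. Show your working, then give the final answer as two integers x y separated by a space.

√180 = [13; 2,2,2,26, …], period ℓ=4 (even) → k=3
step 0: (13, 1)  from 13·(1,0) + (0,1)
step 1: (27, 2)  from 2·(13,1) + (1,0)
step 2: (67, 5)  from 2·(27,2) + (13,1)
step 3: (161, 12)  from 2·(67,5) + (27,2)
fundamental: x₁=161, y₁=12  (since 25921 − 180·144 = 1)

161 12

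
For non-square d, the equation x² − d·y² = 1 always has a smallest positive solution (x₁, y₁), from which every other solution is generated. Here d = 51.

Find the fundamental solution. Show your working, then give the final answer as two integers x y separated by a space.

√51 → a₀=7, period (7,14); ℓ=2 even so k=1
a_0=7:  p_0=7·1+0=7,  q_0=7·0+1=1
a_1=7:  p_1=7·7+1=50,  q_1=7·1+0=7
→ (50, 7).  Check: 50²=2500, 51·7²=2499, difference 1.

50 7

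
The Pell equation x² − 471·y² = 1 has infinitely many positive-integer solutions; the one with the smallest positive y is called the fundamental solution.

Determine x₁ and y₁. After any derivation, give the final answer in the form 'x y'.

[21; 1,2,2,1,3,…,2,1,42] for √471; ℓ=14 ⇒ convergent index 13
k=0  a_k=21  p_k/q_k = 21/1
k=1  a_k=1  p_k/q_k = 22/1
k=2  a_k=2  p_k/q_k = 65/3
k=3  a_k=2  p_k/q_k = 152/7
k=4  a_k=1  p_k/q_k = 217/10
…
k=6  a_k=4  p_k/q_k = 3429/158
k=7  a_k=14  p_k/q_k = 48809/2249
…
k=10  a_k=1  p_k/q_k = 843469/38865
…
k=12  a_k=2  p_k/q_k = 5506953/253747
k=13  a_k=1  p_k/q_k = 7838695/361188
fundamental: x₁=7838695, y₁=361188  (since 61445139303025 − 471·130456771344 = 1)

7838695 361188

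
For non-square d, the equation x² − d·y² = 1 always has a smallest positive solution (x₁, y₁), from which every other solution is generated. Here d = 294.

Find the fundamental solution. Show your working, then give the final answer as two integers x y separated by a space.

4801 280

d=294: √d = [17; 6,1,4,1,6,34] (ℓ=6, even), read p_5/q_5
step 0: (17, 1)  from 17·(1,0) + (0,1)
…
step 2: (120, 7)  from 1·(103,6) + (17,1)
step 3: (583, 34)  from 4·(120,7) + (103,6)
step 4: (703, 41)  from 1·(583,34) + (120,7)
step 5: (4801, 280)  from 6·(703,41) + (583,34)
fundamental: x₁=4801, y₁=280  (since 23049601 − 294·78400 = 1)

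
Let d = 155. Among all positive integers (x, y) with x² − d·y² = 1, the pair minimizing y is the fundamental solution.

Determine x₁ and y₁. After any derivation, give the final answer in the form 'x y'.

[12; 2,4,2,24] for √155; ℓ=4 ⇒ convergent index 3
step 0: (12, 1)  from 12·(1,0) + (0,1)
…
step 2: (112, 9)  from 4·(25,2) + (12,1)
step 3: (249, 20)  from 2·(112,9) + (25,2)
→ (249, 20).  Check: 249²=62001, 155·20²=62000, difference 1.

249 20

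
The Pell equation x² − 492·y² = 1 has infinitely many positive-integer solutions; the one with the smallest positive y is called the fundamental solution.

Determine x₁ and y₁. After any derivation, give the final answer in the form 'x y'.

[22; 5,1,1,10,1,1,5,44] for √492; ℓ=8 ⇒ convergent index 7
k=0  a_k=22  p_k/q_k = 22/1
k=1  a_k=5  p_k/q_k = 111/5
k=2  a_k=1  p_k/q_k = 133/6
k=3  a_k=1  p_k/q_k = 244/11
…
k=6  a_k=1  p_k/q_k = 5390/243
k=7  a_k=5  p_k/q_k = 29767/1342
(x₁, y₁) = (29767, 1342);  29767² − 492·1342² = 1 ✓

29767 1342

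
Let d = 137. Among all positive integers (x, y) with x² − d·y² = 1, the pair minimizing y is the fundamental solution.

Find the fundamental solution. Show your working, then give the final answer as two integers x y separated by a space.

6083073 519712

√137 → a₀=11, period (1,2,2,1,1,2,2,1,22); ℓ=9 odd so k=17
k=0  a_k=11  p_k/q_k = 11/1
…
k=3  a_k=2  p_k/q_k = 82/7
…
k=5  a_k=1  p_k/q_k = 199/17
k=6  a_k=2  p_k/q_k = 515/44
k=7  a_k=2  p_k/q_k = 1229/105
k=8  a_k=1  p_k/q_k = 1744/149
…
k=11  a_k=2  p_k/q_k = 122279/10447
k=12  a_k=2  p_k/q_k = 285899/24426
k=13  a_k=1  p_k/q_k = 408178/34873
…
k=15  a_k=2  p_k/q_k = 1796332/153471
k=16  a_k=2  p_k/q_k = 4286741/366241
k=17  a_k=1  p_k/q_k = 6083073/519712
(x₁, y₁) = (6083073, 519712);  6083073² − 137·519712² = 1 ✓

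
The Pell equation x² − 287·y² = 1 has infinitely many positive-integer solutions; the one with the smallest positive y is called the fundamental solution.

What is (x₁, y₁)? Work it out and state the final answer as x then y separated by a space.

288 17

[16; 1,15,1,32] for √287; ℓ=4 ⇒ convergent index 3
k=0  a_k=16  p_k/q_k = 16/1
k=1  a_k=1  p_k/q_k = 17/1
k=2  a_k=15  p_k/q_k = 271/16
k=3  a_k=1  p_k/q_k = 288/17
(x₁, y₁) = (288, 17);  288² − 287·17² = 1 ✓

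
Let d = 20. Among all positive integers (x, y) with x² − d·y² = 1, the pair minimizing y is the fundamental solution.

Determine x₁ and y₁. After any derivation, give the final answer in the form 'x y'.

9 2

[4; 2,8] for √20; ℓ=2 ⇒ convergent index 1
a_0=4:  p_0=4·1+0=4,  q_0=4·0+1=1
a_1=2:  p_1=2·4+1=9,  q_1=2·1+0=2
fundamental: x₁=9, y₁=2  (since 81 − 20·4 = 1)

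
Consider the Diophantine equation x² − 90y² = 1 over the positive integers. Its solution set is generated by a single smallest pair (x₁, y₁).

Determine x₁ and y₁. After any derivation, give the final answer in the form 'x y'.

19 2

d=90: √d = [9; 2,18] (ℓ=2, even), read p_1/q_1
i=0: a=9 ⇒ p=9, q=1
i=1: a=2 ⇒ p=19, q=2
fundamental: x₁=19, y₁=2  (since 361 − 90·4 = 1)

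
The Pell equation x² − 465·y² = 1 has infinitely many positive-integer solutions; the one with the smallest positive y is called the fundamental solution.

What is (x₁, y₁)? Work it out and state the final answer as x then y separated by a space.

√465 → a₀=21, period (1,1,3,2,2,2,3,1,1,42); ℓ=10 even so k=9
k=0  a_k=21  p_k/q_k = 21/1
k=1  a_k=1  p_k/q_k = 22/1
k=2  a_k=1  p_k/q_k = 43/2
k=3  a_k=3  p_k/q_k = 151/7
k=4  a_k=2  p_k/q_k = 345/16
k=5  a_k=2  p_k/q_k = 841/39
k=6  a_k=2  p_k/q_k = 2027/94
k=7  a_k=3  p_k/q_k = 6922/321
k=8  a_k=1  p_k/q_k = 8949/415
k=9  a_k=1  p_k/q_k = 15871/736
fundamental: x₁=15871, y₁=736  (since 251888641 − 465·541696 = 1)

15871 736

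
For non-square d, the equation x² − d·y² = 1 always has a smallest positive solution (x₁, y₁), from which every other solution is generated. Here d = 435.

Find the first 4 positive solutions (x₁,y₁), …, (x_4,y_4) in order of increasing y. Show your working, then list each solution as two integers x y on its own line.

[20; 1,5,1,40] for √435; ℓ=4 ⇒ convergent index 3
i=0: a=20 ⇒ p=20, q=1
…
i=2: a=5 ⇒ p=125, q=6
i=3: a=1 ⇒ p=146, q=7
fundamental: x₁=146, y₁=7  (since 21316 − 435·49 = 1)
k=2:  x_2 = 146·146+435·7·7 = 42631,  y_2 = 146·7+7·146 = 2044
k=3:  x_3 = 146·42631+435·7·2044 = 12448106,  y_3 = 146·2044+7·42631 = 596841
k=4:  x_4 = 146·12448106+435·7·596841 = 3634804321,  y_4 = 146·596841+7·12448106 = 174275528

146 7
42631 2044
12448106 596841
3634804321 174275528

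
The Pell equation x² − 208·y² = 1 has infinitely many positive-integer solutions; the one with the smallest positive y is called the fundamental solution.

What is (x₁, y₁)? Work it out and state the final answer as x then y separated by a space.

√208 → a₀=14, period (2,2,1,2,2,28); ℓ=6 even so k=5
k=0  a_k=14  p_k/q_k = 14/1
…
k=4  a_k=2  p_k/q_k = 274/19
k=5  a_k=2  p_k/q_k = 649/45
fundamental: x₁=649, y₁=45  (since 421201 − 208·2025 = 1)

649 45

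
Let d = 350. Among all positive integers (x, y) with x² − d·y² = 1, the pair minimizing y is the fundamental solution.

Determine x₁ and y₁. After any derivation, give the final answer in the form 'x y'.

449 24

d=350: √d = [18; 1,2,2,2,1,36] (ℓ=6, even), read p_5/q_5
k=0  a_k=18  p_k/q_k = 18/1
k=1  a_k=1  p_k/q_k = 19/1
k=2  a_k=2  p_k/q_k = 56/3
k=3  a_k=2  p_k/q_k = 131/7
k=4  a_k=2  p_k/q_k = 318/17
k=5  a_k=1  p_k/q_k = 449/24
fundamental: x₁=449, y₁=24  (since 201601 − 350·576 = 1)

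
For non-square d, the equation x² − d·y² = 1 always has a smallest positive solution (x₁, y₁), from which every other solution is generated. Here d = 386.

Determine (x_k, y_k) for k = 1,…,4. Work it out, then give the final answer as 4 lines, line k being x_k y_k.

111555 5678
24889036049 1266818580
5552992832780835 282639893378122
1238928230896843060801 63059786610325980840

d=386: √d = [19; 1,1,1,4,1,18,1,4,1,1,1,38] (ℓ=12, even), read p_11/q_11
i=0: a=19 ⇒ p=19, q=1
i=1: a=1 ⇒ p=20, q=1
…
i=3: a=1 ⇒ p=59, q=3
…
i=6: a=18 ⇒ p=6287, q=320
…
i=8: a=4 ⇒ p=32771, q=1668
i=9: a=1 ⇒ p=39392, q=2005
i=10: a=1 ⇒ p=72163, q=3673
i=11: a=1 ⇒ p=111555, q=5678
fundamental: x₁=111555, y₁=5678  (since 12444518025 − 386·32239684 = 1)
(x_2, y_2) = (111555·111555 + 386·5678·5678, 111555·5678 + 5678·111555) = (24889036049, 1266818580)
(x_3, y_3) = (111555·24889036049 + 386·5678·1266818580, 111555·1266818580 + 5678·24889036049) = (5552992832780835, 282639893378122)
(x_4, y_4) = (111555·5552992832780835 + 386·5678·282639893378122, 111555·282639893378122 + 5678·5552992832780835) = (1238928230896843060801, 63059786610325980840)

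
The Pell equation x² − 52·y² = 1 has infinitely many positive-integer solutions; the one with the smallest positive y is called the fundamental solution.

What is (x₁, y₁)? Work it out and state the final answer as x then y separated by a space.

√52 = [7; 4,1,2,1,4,14, …], period ℓ=6 (even) → k=5
step 0: (7, 1)  from 7·(1,0) + (0,1)
…
step 3: (101, 14)  from 2·(36,5) + (29,4)
step 4: (137, 19)  from 1·(101,14) + (36,5)
step 5: (649, 90)  from 4·(137,19) + (101,14)
(x₁, y₁) = (649, 90);  649² − 52·90² = 1 ✓

649 90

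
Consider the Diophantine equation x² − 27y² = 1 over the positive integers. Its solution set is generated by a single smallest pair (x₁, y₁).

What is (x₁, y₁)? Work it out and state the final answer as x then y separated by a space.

[5; 5,10] for √27; ℓ=2 ⇒ convergent index 1
k=0  a_k=5  p_k/q_k = 5/1
k=1  a_k=5  p_k/q_k = 26/5
(x₁, y₁) = (26, 5);  26² − 27·5² = 1 ✓

26 5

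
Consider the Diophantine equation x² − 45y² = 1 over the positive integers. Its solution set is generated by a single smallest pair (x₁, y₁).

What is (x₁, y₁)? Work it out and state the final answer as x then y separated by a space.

161 24

√45 → a₀=6, period (1,2,2,2,1,12); ℓ=6 even so k=5
i=0: a=6 ⇒ p=6, q=1
…
i=4: a=2 ⇒ p=114, q=17
i=5: a=1 ⇒ p=161, q=24
→ (161, 24).  Check: 161²=25921, 45·24²=25920, difference 1.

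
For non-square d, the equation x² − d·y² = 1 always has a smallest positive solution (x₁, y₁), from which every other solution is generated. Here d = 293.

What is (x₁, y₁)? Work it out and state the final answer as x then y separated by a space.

12320649 719780

[17; 8,1,1,8,34] for √293; ℓ=5 ⇒ convergent index 9
i=0: a=17 ⇒ p=17, q=1
i=1: a=8 ⇒ p=137, q=8
i=2: a=1 ⇒ p=154, q=9
i=3: a=1 ⇒ p=291, q=17
i=4: a=8 ⇒ p=2482, q=145
…
i=7: a=1 ⇒ p=764593, q=44668
i=8: a=1 ⇒ p=1444507, q=84389
i=9: a=8 ⇒ p=12320649, q=719780
fundamental: x₁=12320649, y₁=719780  (since 151798391781201 − 293·518083248400 = 1)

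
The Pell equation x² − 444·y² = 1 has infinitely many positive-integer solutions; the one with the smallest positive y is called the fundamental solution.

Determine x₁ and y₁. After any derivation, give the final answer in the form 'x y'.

[21; 14,42] for √444; ℓ=2 ⇒ convergent index 1
i=0: a=21 ⇒ p=21, q=1
i=1: a=14 ⇒ p=295, q=14
(x₁, y₁) = (295, 14);  295² − 444·14² = 1 ✓

295 14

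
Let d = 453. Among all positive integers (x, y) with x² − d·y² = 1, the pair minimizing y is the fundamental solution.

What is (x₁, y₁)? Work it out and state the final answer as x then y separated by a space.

1653751 77700

√453 = [21; 3,1,1,10,14,10,1,1,3,42, …], period ℓ=10 (even) → k=9
k=0  a_k=21  p_k/q_k = 21/1
…
k=2  a_k=1  p_k/q_k = 85/4
…
k=5  a_k=14  p_k/q_k = 22199/1043
k=6  a_k=10  p_k/q_k = 223565/10504
k=7  a_k=1  p_k/q_k = 245764/11547
k=8  a_k=1  p_k/q_k = 469329/22051
k=9  a_k=3  p_k/q_k = 1653751/77700
(x₁, y₁) = (1653751, 77700);  1653751² − 453·77700² = 1 ✓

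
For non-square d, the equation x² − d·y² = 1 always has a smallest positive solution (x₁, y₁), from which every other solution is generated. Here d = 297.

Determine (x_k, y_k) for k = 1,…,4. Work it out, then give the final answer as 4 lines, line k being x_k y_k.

d=297: √d = [17; 4,3,1,1,2,1,1,3,4,34] (ℓ=10, even), read p_9/q_9
k=0  a_k=17  p_k/q_k = 17/1
k=1  a_k=4  p_k/q_k = 69/4
k=2  a_k=3  p_k/q_k = 224/13
k=3  a_k=1  p_k/q_k = 293/17
k=4  a_k=1  p_k/q_k = 517/30
k=5  a_k=2  p_k/q_k = 1327/77
k=6  a_k=1  p_k/q_k = 1844/107
k=7  a_k=1  p_k/q_k = 3171/184
k=8  a_k=3  p_k/q_k = 11357/659
k=9  a_k=4  p_k/q_k = 48599/2820
→ (48599, 2820).  Check: 48599²=2361862801, 297·2820²=2361862800, difference 1.
(48599+2820√297)^2 = 4723725601 + 274098360√297
(48599+2820√297)^3 = 459136680917399 + 26641812392460√297
(48599+2820√297)^4 = 44627167107085622401 + 2589530880648228720√297

48599 2820
4723725601 274098360
459136680917399 26641812392460
44627167107085622401 2589530880648228720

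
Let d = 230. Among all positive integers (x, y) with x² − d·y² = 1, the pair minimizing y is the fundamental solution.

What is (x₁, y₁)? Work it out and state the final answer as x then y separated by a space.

91 6

√230 → a₀=15, period (6,30); ℓ=2 even so k=1
step 0: (15, 1)  from 15·(1,0) + (0,1)
step 1: (91, 6)  from 6·(15,1) + (1,0)
fundamental: x₁=91, y₁=6  (since 8281 − 230·36 = 1)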